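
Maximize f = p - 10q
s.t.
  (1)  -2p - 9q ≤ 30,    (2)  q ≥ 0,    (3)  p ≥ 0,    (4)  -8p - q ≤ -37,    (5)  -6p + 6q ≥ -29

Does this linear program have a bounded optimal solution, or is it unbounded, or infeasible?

bounded optimum

Vertices and f = p - 10q:
  (37/8, 0) → f = 37/8
  (29/6, 0) → f = 29/6
  (0, 37) → f = -370
The feasible region has finitely many vertices and no improving ray; the maximum is 29/6 at (29/6, 0).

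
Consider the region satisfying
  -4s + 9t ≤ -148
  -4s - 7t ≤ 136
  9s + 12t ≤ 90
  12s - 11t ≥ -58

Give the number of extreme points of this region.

3

Pairwise boundary intersections that survive every other constraint:
  (-47/16, -71/4)
  (862/43, -324/43)
  (754/5, -528/5)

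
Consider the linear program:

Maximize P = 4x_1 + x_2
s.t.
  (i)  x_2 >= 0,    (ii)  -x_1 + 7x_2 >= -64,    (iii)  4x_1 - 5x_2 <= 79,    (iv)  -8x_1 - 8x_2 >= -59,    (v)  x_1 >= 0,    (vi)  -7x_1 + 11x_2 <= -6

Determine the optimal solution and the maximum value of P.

x_1 = 59/8, x_2 = 0, maximum P = 59/2

Vertices and P = 4x_1 + x_2:
  (59/8, 0) → P = 59/2
  (6/7, 0) → P = 24/7
  (697/144, 365/144) → P = 1051/48

The binding constraints are x_2 = 0 and -8x_1 - 8x_2 = -59.
Solving simultaneously gives x_1 = 59/8, x_2 = 0.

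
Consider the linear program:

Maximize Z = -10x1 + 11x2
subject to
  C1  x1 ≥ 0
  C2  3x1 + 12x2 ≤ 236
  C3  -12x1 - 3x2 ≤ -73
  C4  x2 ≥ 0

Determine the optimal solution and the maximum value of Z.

Feasible corners and Z = -10x1 + 11x2:
  (56/45, 871/45) → Z = 3007/15
  (236/3, 0) → Z = -2360/3
  (73/12, 0) → Z = -365/6

At the optimal vertex, 3x1 + 12x2 = 236 and -12x1 - 3x2 = -73.
Solving simultaneously gives x1 = 56/45, x2 = 871/45.

x1 = 56/45, x2 = 871/45, maximum Z = 3007/15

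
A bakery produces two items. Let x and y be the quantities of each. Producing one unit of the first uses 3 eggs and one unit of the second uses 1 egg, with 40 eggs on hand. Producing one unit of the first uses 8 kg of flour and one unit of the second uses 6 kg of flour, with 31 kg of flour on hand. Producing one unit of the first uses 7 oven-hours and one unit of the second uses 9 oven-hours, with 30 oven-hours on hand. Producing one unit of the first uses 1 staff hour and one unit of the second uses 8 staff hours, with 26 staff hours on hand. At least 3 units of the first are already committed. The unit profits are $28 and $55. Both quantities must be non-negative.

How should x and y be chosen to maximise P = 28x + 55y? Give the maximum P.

Corner points and P = 28x + 55y:
  (31/8, 0) → P = 217/2
  (3, 0) → P = 84
  (33/10, 23/30) → P = 4037/30
  (3, 1) → P = 139

x = 3, y = 1, maximum P = 139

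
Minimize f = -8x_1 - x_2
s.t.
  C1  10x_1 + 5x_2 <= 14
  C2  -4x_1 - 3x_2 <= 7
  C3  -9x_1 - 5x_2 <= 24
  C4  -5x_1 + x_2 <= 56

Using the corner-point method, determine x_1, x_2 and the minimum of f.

x_1 = 77/10, x_2 = -63/5, minimum f = -49

Extreme points and f = -8x_1 - x_2:
  (77/10, -63/5) → f = -49
  (-38/5, 18) → f = 214/5
  (-37/7, 33/7) → f = 263/7
  (-152/17, 192/17) → f = 1024/17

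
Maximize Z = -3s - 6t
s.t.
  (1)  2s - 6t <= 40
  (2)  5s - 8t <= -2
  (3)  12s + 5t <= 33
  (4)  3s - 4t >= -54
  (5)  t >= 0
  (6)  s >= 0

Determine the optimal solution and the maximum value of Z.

s = 0, t = 1/4, maximum Z = -3/2

At the optimal vertex, 5s - 8t = -2 and s = 0.
Solving simultaneously gives s = 0, t = 1/4.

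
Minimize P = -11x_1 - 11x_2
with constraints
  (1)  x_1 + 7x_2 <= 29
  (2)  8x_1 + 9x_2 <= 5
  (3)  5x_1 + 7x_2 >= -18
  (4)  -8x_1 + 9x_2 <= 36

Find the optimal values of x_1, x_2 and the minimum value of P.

x_1 = 197/11, x_2 = -169/11, minimum P = -28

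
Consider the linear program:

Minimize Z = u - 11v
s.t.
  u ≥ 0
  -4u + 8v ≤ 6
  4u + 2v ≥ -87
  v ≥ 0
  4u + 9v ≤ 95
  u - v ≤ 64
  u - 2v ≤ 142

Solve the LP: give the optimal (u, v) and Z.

Vertices and Z = u - 11v:
  (0, 3/4) → Z = -33/4
  (0, 0) → Z = 0
  (353/34, 101/17) → Z = -1869/34
  (95/4, 0) → Z = 95/4

u = 353/34, v = 101/17, minimum Z = -1869/34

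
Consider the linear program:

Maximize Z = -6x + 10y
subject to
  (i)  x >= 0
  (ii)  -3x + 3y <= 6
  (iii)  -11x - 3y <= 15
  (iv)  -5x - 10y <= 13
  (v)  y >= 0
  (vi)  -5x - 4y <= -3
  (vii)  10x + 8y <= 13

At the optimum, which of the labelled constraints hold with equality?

(i) and (vii)

Extreme points and Z = -6x + 10y:
  (0, 3/4) → Z = 15/2
  (0, 13/8) → Z = 65/4
  (3/5, 0) → Z = -18/5
  (13/10, 0) → Z = -39/5

The maximum is at (0, 13/8). Substituting into each constraint, equality holds for (i) and (vii); the remaining constraints have slack.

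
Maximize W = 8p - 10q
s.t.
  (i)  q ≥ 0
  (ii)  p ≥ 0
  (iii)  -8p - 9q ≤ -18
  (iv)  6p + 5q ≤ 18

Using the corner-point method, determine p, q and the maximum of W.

p = 3, q = 0, maximum W = 24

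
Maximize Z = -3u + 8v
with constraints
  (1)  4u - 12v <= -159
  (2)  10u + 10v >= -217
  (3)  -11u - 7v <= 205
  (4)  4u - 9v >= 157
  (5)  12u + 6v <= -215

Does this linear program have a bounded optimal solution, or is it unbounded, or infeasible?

infeasible

The boundaries 4u - 12v = -159 and -11u - 7v = 205 meet at (-3573/160, 929/160), but that point violates 4u - 9v ≥ 157. Every candidate vertex is excluded by some other constraint, so the feasible region is empty.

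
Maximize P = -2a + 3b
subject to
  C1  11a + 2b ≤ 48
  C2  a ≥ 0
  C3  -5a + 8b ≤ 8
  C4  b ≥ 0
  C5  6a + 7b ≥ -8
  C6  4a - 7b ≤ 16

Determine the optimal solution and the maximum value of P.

a = 0, b = 1, maximum P = 3

Extreme points and P = -2a + 3b:
  (184/49, 164/49) → P = 124/49
  (368/85, 16/85) → P = -688/85
  (0, 1) → P = 3
  (0, 0) → P = 0
  (4, 0) → P = -8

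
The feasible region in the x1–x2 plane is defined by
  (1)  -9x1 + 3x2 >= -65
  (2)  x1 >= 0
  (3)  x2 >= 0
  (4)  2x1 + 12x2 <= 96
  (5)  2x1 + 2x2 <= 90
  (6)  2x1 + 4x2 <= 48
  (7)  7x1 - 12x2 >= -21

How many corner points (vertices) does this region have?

Pairwise boundary intersections that survive every other constraint:
  (65/9, 0)
  (178/19, 367/57)
  (0, 0)
  (0, 7/4)
  (25/3, 119/18)

5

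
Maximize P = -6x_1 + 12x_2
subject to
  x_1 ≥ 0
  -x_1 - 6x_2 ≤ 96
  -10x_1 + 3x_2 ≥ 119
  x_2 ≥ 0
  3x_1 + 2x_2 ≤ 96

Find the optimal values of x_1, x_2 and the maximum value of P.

x_1 = 0, x_2 = 48, maximum P = 576

Feasible corners and P = -6x_1 + 12x_2:
  (0, 119/3) → P = 476
  (0, 48) → P = 576
  (50/29, 1317/29) → P = 15504/29

At the optimal vertex, x_1 = 0 and 3x_1 + 2x_2 = 96.
Solving simultaneously gives x_1 = 0, x_2 = 48.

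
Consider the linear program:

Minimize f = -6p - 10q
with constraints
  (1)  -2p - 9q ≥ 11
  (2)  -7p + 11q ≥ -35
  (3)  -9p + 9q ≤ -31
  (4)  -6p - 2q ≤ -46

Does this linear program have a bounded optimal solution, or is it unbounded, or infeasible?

infeasible

The boundaries -2p - 9q = 11 and -7p + 11q = -35 meet at (194/85, -147/85), but that point violates -6p - 2q ≤ -46. Every candidate vertex is excluded by some other constraint, so the feasible region is empty.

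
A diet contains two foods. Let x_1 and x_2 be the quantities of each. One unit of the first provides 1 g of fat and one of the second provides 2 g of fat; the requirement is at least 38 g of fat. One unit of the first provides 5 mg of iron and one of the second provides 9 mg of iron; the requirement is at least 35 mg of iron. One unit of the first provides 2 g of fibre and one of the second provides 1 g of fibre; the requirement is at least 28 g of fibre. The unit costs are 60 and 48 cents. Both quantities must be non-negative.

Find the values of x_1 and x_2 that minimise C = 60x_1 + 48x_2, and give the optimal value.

x_1 = 6, x_2 = 16, minimum C = 1128

Vertices and C = 60x_1 + 48x_2:
  (0, 28) → C = 1344
  (38, 0) → C = 2280
  (6, 16) → C = 1128
The feasible region is unbounded (it extends along (0, 1), (1, 0)), but C strictly increases along every unbounded feasible direction, so there is no improving ray and the minimum is attained at a vertex.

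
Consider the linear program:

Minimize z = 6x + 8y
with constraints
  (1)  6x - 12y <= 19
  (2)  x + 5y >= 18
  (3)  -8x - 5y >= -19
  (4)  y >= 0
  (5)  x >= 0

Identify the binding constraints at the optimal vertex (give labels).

(2) and (5)

Vertices and z = 6x + 8y:
  (1/7, 25/7) → z = 206/7
  (0, 18/5) → z = 144/5
  (0, 19/5) → z = 152/5

The minimum is at (0, 18/5). Substituting into each constraint, equality holds for (2) and (5); the remaining constraints have slack.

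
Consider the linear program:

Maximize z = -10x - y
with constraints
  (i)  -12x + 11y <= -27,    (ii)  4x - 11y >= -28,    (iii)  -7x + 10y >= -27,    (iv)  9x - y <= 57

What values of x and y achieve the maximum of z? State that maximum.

x = -27/43, y = -135/43, maximum z = 405/43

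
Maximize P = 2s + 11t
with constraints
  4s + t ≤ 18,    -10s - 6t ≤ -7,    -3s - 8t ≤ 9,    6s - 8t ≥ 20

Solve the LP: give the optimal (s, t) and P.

Extreme points and P = 2s + 11t:
  (153/29, -90/29) → P = -684/29
  (82/19, 14/19) → P = 318/19
  (55/31, -111/62) → P = -1001/62
  (44/29, -79/58) → P = -693/58

The optimum lies where 4s + t = 18 and 6s - 8t = 20.
Solving simultaneously gives s = 82/19, t = 14/19.

s = 82/19, t = 14/19, maximum P = 318/19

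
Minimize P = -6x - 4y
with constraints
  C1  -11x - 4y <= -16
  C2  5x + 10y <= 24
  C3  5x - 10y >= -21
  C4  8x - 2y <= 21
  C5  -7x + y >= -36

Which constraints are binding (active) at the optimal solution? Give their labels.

C2 and C4

Corner points and P = -6x - 4y:
  (32/45, 92/45) → P = -112/9
  (58/27, -103/54) → P = -142/27
  (43/15, 29/30) → P = -316/15

The minimum is at (43/15, 29/30). Substituting into each constraint, equality holds for C2 and C4; the remaining constraints have slack.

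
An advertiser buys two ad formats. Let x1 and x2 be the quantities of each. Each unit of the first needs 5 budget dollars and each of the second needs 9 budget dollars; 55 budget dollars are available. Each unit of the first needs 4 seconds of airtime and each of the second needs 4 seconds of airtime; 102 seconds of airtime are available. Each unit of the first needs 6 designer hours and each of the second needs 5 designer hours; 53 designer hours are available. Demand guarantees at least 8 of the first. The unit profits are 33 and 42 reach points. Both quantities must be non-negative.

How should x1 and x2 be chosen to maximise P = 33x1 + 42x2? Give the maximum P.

Vertices and P = 33x1 + 42x2:
  (53/6, 0) → P = 583/2
  (8, 0) → P = 264
  (8, 1) → P = 306

The binding constraints are 6x1 + 5x2 = 53 and x1 = 8.
Solving simultaneously gives x1 = 8, x2 = 1.

x1 = 8, x2 = 1, maximum P = 306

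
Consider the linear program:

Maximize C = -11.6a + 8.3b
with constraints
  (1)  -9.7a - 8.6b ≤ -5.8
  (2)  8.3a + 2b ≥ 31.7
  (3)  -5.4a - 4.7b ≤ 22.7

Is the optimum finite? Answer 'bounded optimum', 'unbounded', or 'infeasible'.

From the feasible point (13051/2599, -25935/5198), moving in the direction (-2, 8.3) keeps every constraint satisfied while C increases without bound.

unbounded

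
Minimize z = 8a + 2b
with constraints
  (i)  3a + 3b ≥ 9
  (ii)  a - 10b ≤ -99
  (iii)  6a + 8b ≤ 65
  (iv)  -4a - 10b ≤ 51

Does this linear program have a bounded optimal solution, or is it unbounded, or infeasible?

bounded optimum

Vertices and z = 8a + 2b:
  (-69/11, 102/11) → z = -348/11
  (-41/2, 47/2) → z = -117
  (-71/34, 659/68) → z = 91/34
The feasible region has finitely many vertices and no improving ray; the minimum is -117 at (-41/2, 47/2).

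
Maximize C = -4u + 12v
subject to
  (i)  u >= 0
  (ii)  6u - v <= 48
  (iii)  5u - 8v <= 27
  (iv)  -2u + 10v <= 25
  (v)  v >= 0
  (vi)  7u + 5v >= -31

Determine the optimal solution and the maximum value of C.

u = 0, v = 5/2, maximum C = 30

Corner points and C = -4u + 12v:
  (0, 5/2) → C = 30
  (0, 0) → C = 0
  (357/43, 78/43) → C = -492/43
  (505/58, 123/29) → C = 466/29
  (27/5, 0) → C = -108/5

The binding constraints are u = 0 and -2u + 10v = 25.
Solving simultaneously gives u = 0, v = 5/2.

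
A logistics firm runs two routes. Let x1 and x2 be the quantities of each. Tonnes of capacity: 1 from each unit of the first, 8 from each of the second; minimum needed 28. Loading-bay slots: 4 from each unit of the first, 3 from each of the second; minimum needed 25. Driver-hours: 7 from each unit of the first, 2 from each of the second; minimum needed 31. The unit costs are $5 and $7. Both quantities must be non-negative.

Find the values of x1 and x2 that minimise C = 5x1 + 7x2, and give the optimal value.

The feasible region is unbounded (it extends along (0, 1), (1, 0)), but C strictly increases along every unbounded feasible direction, so there is no improving ray and the minimum is attained at a vertex.

The binding constraints are x1 + 8x2 = 28 and 4x1 + 3x2 = 25.
Solving simultaneously gives x1 = 4, x2 = 3.

x1 = 4, x2 = 3, minimum C = 41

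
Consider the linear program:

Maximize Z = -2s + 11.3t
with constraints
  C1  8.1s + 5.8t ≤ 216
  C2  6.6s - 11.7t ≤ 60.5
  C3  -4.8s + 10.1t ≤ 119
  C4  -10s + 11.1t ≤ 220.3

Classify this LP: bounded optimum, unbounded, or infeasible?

Corner points and Z = -2s + 11.3t:
  (57562/2661, 6237/887) → Z = 963103/26610
  (29828/2193, 13338/731) → Z = 1962511/10965
  (-54151/729, -102949/2187) → Z = -8384177/21870
  (-90413/4772, 3314/1193) → Z = 826547/11930
The feasible region has finitely many vertices and no improving ray; the maximum is 1962511/10965 at (29828/2193, 13338/731).

bounded optimum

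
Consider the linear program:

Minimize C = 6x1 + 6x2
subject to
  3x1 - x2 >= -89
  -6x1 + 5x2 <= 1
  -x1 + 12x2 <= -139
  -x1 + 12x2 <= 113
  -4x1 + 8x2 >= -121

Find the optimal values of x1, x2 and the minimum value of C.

x1 = -613/28, x2 = -365/14, minimum C = -4029/14

Feasible corners and C = 6x1 + 6x2:
  (-707/67, -835/67) → C = -9252/67
  (-613/28, -365/14) → C = -4029/14
  (17/2, -87/8) → C = -57/4

The optimum lies where -6x1 + 5x2 = 1 and -4x1 + 8x2 = -121.
Solving simultaneously gives x1 = -613/28, x2 = -365/14.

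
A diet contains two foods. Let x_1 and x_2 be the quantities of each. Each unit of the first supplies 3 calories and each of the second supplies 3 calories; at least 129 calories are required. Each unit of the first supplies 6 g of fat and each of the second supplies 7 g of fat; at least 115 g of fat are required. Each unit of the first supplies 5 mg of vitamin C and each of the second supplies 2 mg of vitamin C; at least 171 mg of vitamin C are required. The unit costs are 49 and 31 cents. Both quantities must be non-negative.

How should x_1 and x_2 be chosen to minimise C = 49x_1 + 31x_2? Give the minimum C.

x_1 = 85/3, x_2 = 44/3, minimum C = 1843

The feasible region is unbounded (it extends along (0, 1), (1, 0)), but C strictly increases along every unbounded feasible direction, so there is no improving ray and the minimum is attained at a vertex.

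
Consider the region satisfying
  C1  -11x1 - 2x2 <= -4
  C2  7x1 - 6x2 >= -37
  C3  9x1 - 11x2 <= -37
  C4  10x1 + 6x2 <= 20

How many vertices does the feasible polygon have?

The feasible vertices (each the meet of two boundaries and inside every other half-plane) are:
  (-30/139, 443/139)
  (-8/23, 90/23)
  (-1/82, 275/82)

3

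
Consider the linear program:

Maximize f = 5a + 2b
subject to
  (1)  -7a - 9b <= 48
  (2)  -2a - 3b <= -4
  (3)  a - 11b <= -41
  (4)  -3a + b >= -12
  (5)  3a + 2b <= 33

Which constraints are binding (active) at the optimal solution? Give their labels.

(4) and (5)

Corner points and f = 5a + 2b:
  (-60, 124/3) → f = -652/3
  (-79/25, 86/25) → f = -223/25
  (173/32, 135/32) → f = 1135/32
  (19/3, 7) → f = 137/3
The feasible region is unbounded (it extends along (-9, 7), (-2, 3)), but f strictly decreases along every unbounded feasible direction, so there is no improving ray and the maximum is attained at a vertex.

The maximum is at (19/3, 7). Substituting into each constraint, equality holds for (4) and (5); the remaining constraints have slack.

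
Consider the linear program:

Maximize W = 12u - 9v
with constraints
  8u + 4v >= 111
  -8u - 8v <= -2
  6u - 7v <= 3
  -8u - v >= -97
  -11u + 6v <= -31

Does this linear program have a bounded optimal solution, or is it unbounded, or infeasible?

Feasible corners and W = 12u - 9v:
  (789/80, 321/40) → W = 369/8
  (395/46, 973/92) → W = 723/92
  (11, 9) → W = 51
  (613/59, 819/59) → W = -15/59
The feasible region has finitely many vertices and no improving ray; the maximum is 51 at (11, 9).

bounded optimum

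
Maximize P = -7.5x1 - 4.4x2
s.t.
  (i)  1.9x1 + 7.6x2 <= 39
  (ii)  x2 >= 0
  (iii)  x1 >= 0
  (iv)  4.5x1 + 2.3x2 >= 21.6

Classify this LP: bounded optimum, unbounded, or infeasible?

Corner points and P = -7.5x1 - 4.4x2:
  (390/19, 0) → P = -2925/19
  (7446/2983, 13446/2983) → P = -575037/14915
  (4.8, 0) → P = -36
The feasible region has finitely many vertices and no improving ray; the maximum is -36 at (4.8, 0).

bounded optimum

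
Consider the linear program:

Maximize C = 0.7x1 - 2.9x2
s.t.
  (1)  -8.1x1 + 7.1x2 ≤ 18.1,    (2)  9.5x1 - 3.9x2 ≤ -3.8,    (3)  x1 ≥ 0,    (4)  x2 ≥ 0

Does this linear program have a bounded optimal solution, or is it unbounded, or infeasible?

Corner points and C = 0.7x1 - 2.9x2:
  (4361/3586, 14117/3586) → C = -189433/17930
  (0, 181/71) → C = -5249/710
  (0, 38/39) → C = -551/195
The feasible region has finitely many vertices and no improving ray; the maximum is -551/195 at (0, 38/39).

bounded optimum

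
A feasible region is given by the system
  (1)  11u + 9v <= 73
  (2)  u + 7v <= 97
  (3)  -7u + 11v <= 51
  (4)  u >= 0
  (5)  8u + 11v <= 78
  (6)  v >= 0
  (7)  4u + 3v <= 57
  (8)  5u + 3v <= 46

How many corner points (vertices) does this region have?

5

Pairwise boundary intersections that survive every other constraint:
  (101/49, 274/49)
  (73/11, 0)
  (0, 51/11)
  (9/5, 318/55)
  (0, 0)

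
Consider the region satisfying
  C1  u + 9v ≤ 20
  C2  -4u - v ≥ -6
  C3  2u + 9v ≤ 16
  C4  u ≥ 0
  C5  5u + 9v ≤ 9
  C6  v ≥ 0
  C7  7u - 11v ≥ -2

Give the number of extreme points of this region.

5

Intersecting each pair of boundary lines and keeping only the points that satisfy every inequality leaves:
  (45/31, 6/31)
  (3/2, 0)
  (0, 0)
  (0, 2/11)
  (81/118, 73/118)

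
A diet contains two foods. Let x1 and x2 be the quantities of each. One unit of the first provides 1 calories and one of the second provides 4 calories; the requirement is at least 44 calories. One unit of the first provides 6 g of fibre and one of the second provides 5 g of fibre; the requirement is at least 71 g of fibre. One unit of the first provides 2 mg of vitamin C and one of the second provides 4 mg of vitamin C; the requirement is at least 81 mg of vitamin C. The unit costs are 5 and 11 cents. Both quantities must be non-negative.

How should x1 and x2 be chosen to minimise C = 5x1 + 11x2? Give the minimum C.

The feasible region is unbounded (it extends along (0, 1), (1, 0)), but C strictly increases along every unbounded feasible direction, so there is no improving ray and the minimum is attained at a vertex.

The binding constraints are x1 + 4x2 = 44 and 2x1 + 4x2 = 81.
Solving simultaneously gives x1 = 37, x2 = 7/4.

x1 = 37, x2 = 7/4, minimum C = 817/4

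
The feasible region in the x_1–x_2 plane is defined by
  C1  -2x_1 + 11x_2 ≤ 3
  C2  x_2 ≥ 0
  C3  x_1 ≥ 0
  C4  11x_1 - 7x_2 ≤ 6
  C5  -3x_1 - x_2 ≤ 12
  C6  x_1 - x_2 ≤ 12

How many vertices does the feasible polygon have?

4

Intersecting each pair of boundary lines and keeping only the points that satisfy every inequality leaves:
  (0, 3/11)
  (87/107, 45/107)
  (0, 0)
  (6/11, 0)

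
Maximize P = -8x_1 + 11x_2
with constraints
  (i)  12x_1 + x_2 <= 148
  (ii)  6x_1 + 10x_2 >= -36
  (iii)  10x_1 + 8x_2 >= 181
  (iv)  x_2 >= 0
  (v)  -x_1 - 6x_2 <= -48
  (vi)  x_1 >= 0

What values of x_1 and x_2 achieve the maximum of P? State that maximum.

Vertices and P = -8x_1 + 11x_2:
  (1003/86, 346/43) → P = -206/43
  (0, 148) → P = 1628
  (0, 181/8) → P = 1991/8

At the optimal vertex, 12x_1 + x_2 = 148 and x_1 = 0.
Solving simultaneously gives x_1 = 0, x_2 = 148.

x_1 = 0, x_2 = 148, maximum P = 1628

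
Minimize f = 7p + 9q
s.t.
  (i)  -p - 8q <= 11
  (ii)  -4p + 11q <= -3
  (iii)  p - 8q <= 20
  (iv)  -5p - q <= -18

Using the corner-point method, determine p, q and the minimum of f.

p = 155/39, q = -73/39, minimum f = 428/39

Vertices and f = 7p + 9q:
  (9/2, -31/16) → f = 225/16
  (155/39, -73/39) → f = 428/39
  (201/59, 57/59) → f = 1920/59
The feasible region is unbounded (it extends along (8, 1), (11, 4)), but f strictly increases along every unbounded feasible direction, so there is no improving ray and the minimum is attained at a vertex.

The optimum lies where -p - 8q = 11 and -5p - q = -18.
Solving simultaneously gives p = 155/39, q = -73/39.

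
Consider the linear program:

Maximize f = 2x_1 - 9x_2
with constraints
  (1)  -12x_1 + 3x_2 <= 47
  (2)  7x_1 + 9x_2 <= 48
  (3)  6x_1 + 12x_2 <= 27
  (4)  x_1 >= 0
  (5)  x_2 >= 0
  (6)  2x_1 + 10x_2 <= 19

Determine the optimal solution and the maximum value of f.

x_1 = 9/2, x_2 = 0, maximum f = 9

Vertices and f = 2x_1 - 9x_2:
  (9/2, 0) → f = 9
  (7/6, 5/3) → f = -38/3
  (0, 0) → f = 0
  (0, 19/10) → f = -171/10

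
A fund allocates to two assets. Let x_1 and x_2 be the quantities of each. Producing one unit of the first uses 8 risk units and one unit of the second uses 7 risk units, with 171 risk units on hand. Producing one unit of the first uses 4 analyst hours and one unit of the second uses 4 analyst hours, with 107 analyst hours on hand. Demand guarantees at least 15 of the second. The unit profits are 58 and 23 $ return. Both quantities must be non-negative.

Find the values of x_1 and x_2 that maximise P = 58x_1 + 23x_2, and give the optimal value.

x_1 = 33/4, x_2 = 15, maximum P = 1647/2

Corner points and P = 58x_1 + 23x_2:
  (0, 171/7) → P = 3933/7
  (0, 15) → P = 345
  (33/4, 15) → P = 1647/2

At the optimal vertex, 8x_1 + 7x_2 = 171 and x_2 = 15.
Solving simultaneously gives x_1 = 33/4, x_2 = 15.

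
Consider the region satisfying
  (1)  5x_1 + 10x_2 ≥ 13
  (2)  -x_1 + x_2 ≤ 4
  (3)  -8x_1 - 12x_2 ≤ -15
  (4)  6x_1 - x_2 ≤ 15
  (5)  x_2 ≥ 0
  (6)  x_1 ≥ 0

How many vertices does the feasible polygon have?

4

Intersecting each pair of boundary lines and keeping only the points that satisfy every inequality leaves:
  (163/65, 3/65)
  (0, 13/10)
  (19/5, 39/5)
  (0, 4)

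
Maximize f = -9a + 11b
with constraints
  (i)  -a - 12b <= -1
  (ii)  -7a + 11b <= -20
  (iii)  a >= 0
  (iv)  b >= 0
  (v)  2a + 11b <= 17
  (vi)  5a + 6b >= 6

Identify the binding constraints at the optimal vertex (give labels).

(ii) and (iv)

Vertices and f = -9a + 11b:
  (20/7, 0) → f = -180/7
  (37/9, 79/99) → f = -254/9
  (17/2, 0) → f = -153/2

The maximum is at (20/7, 0). Substituting into each constraint, equality holds for (ii) and (iv); the remaining constraints have slack.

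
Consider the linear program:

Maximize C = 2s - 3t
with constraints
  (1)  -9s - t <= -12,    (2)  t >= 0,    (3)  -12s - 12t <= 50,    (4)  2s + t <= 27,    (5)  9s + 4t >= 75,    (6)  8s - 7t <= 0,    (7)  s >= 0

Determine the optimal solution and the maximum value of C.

Corner points and C = 2s - 3t:
  (189/22, 108/11) → C = -135/11
  (0, 27) → C = -81
  (105/19, 120/19) → C = -150/19
  (0, 75/4) → C = -225/4

s = 105/19, t = 120/19, maximum C = -150/19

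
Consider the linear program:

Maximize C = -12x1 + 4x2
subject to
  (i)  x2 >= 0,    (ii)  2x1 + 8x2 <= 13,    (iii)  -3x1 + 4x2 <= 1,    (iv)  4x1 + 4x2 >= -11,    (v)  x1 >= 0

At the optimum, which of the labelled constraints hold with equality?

(iii) and (v)

Feasible corners and C = -12x1 + 4x2:
  (13/2, 0) → C = -78
  (0, 0) → C = 0
  (11/8, 41/32) → C = -91/8
  (0, 1/4) → C = 1

The maximum is at (0, 1/4). Substituting into each constraint, equality holds for (iii) and (v); the remaining constraints have slack.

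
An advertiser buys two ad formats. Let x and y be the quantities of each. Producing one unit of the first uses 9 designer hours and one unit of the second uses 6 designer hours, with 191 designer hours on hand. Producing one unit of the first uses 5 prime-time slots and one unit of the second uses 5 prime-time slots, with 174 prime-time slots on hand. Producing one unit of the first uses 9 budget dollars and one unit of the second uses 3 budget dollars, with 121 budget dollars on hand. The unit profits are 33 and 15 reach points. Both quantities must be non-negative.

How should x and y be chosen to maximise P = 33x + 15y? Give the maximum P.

x = 17/3, y = 70/3, maximum P = 537

Vertices and P = 33x + 15y:
  (0, 0) → P = 0
  (0, 191/6) → P = 955/2
  (121/9, 0) → P = 1331/3
  (17/3, 70/3) → P = 537

The optimum lies where 9x + 6y = 191 and 9x + 3y = 121.
Solving simultaneously gives x = 17/3, y = 70/3.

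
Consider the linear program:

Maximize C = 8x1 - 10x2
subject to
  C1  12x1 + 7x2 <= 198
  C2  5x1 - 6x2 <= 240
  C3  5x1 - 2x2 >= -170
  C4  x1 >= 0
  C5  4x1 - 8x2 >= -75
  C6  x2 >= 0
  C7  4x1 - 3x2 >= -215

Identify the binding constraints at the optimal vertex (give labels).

Feasible corners and C = 8x1 - 10x2:
  (1059/124, 423/31) → C = -2112/31
  (33/2, 0) → C = 132
  (0, 75/8) → C = -375/4
  (0, 0) → C = 0

The maximum is at (33/2, 0). Substituting into each constraint, equality holds for C1 and C6; the remaining constraints have slack.

C1 and C6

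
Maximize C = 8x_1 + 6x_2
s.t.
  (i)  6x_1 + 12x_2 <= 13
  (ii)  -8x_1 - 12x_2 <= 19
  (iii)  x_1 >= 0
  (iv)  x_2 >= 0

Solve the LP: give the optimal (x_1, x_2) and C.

x_1 = 13/6, x_2 = 0, maximum C = 52/3

Feasible corners and C = 8x_1 + 6x_2:
  (0, 13/12) → C = 13/2
  (13/6, 0) → C = 52/3
  (0, 0) → C = 0

The binding constraints are 6x_1 + 12x_2 = 13 and x_2 = 0.
Solving simultaneously gives x_1 = 13/6, x_2 = 0.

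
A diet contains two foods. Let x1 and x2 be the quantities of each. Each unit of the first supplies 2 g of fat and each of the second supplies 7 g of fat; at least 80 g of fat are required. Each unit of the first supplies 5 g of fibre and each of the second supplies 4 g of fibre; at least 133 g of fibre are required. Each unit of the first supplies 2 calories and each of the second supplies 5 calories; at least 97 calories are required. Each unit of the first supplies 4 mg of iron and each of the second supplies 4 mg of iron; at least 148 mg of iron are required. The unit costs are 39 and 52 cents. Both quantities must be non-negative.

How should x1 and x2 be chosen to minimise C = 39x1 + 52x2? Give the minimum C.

Corner points and C = 39x1 + 52x2:
  (0, 37) → C = 1924
  (97/2, 0) → C = 3783/2
  (88/3, 23/3) → C = 4628/3
The feasible region is unbounded (it extends along (0, 1), (1, 0)), but C strictly increases along every unbounded feasible direction, so there is no improving ray and the minimum is attained at a vertex.

x1 = 88/3, x2 = 23/3, minimum C = 4628/3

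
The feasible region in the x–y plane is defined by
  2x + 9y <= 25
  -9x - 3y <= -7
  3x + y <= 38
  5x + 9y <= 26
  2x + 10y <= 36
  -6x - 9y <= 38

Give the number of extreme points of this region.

5

The feasible vertices (each the meet of two boundaries and inside every other half-plane) are:
  (-4/25, 211/75)
  (1/3, 73/27)
  (59/21, -128/21)
  (158/11, -56/11)
  (380/21, -114/7)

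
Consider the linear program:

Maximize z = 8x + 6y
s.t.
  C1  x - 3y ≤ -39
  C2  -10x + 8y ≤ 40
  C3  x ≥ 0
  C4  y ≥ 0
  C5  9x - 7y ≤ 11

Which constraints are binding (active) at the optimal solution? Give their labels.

C2 and C5

Vertices and z = 8x + 6y:
  (96/11, 175/11) → z = 1818/11
  (153/10, 181/10) → z = 231
  (184, 235) → z = 2882

The maximum is at (184, 235). Substituting into each constraint, equality holds for C2 and C5; the remaining constraints have slack.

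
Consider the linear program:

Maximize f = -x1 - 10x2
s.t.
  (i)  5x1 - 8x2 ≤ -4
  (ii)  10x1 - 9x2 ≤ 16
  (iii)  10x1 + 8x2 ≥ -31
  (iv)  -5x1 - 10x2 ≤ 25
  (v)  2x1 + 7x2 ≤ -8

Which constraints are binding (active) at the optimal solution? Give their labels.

(i) and (iii)

Corner points and f = -x1 - 10x2:
  (-7/3, -23/24) → f = 143/12
  (-92/51, -32/51) → f = 412/51
  (-17/6, -1/3) → f = 37/6

The maximum is at (-7/3, -23/24). Substituting into each constraint, equality holds for (i) and (iii); the remaining constraints have slack.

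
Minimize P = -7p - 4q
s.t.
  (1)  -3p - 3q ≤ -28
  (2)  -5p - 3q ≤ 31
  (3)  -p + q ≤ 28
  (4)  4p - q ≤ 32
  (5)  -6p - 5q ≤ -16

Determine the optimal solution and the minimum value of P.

p = 20, q = 48, minimum P = -332

Extreme points and P = -7p - 4q:
  (-28/3, 56/3) → P = -28/3
  (124/15, 16/15) → P = -932/15
  (20, 48) → P = -332

The optimum lies where -p + q = 28 and 4p - q = 32.
Solving simultaneously gives p = 20, q = 48.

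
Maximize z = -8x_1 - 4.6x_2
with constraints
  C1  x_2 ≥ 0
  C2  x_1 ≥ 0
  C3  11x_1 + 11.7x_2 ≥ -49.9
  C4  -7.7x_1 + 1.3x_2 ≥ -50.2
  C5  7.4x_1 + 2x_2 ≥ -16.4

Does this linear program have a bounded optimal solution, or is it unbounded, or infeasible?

Vertices and z = -8x_1 - 4.6x_2:
  (0, 0) → z = 0
  (502/77, 0) → z = -4016/77
The feasible region has finitely many vertices and no improving ray; the maximum is 0 at (0, 0).

bounded optimum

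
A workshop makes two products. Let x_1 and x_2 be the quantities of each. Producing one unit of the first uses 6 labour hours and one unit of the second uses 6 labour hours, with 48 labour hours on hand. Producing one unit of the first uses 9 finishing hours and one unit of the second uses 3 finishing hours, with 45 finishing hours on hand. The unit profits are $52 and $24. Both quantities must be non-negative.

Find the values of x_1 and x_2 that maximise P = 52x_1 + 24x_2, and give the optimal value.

Feasible corners and P = 52x_1 + 24x_2:
  (0, 0) → P = 0
  (0, 8) → P = 192
  (5, 0) → P = 260
  (7/2, 9/2) → P = 290

The binding constraints are 6x_1 + 6x_2 = 48 and 9x_1 + 3x_2 = 45.
Solving simultaneously gives x_1 = 7/2, x_2 = 9/2.

x_1 = 7/2, x_2 = 9/2, maximum P = 290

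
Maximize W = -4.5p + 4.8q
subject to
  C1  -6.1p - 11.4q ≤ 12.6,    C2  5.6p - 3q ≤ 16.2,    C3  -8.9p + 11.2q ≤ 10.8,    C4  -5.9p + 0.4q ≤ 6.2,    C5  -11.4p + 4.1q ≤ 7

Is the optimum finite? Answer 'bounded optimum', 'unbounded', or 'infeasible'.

bounded optimum

Corner points and W = -4.5p + 4.8q:
  (2448/1369, -2823/1369) → W = -122832/6845
  (-13146/15497, -10094/15497) → W = 53529/77485
  (10692/1801, 10233/1801) → W = 5022/9005
  (-3412/9119, 6082/9119) → W = 222738/45595
The feasible region has finitely many vertices and no improving ray; the maximum is 222738/45595 at (-3412/9119, 6082/9119).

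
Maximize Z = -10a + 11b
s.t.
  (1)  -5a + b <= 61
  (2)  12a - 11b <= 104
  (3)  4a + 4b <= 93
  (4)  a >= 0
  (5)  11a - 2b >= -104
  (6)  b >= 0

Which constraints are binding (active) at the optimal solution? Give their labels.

(3) and (4)

Corner points and Z = -10a + 11b:
  (1439/92, 175/23) → Z = -3345/46
  (26/3, 0) → Z = -260/3
  (0, 93/4) → Z = 1023/4
  (0, 0) → Z = 0

The maximum is at (0, 93/4). Substituting into each constraint, equality holds for (3) and (4); the remaining constraints have slack.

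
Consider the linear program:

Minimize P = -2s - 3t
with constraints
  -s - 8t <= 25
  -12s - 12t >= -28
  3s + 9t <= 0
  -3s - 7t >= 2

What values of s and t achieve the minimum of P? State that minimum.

s = 55/12, t = -9/4, minimum P = -29/12

Corner points and P = -2s - 3t:
  (131/21, -82/21) → P = -16/21
  (55/12, -9/4) → P = -29/12
  (-3, 1) → P = 3
The feasible region is unbounded (it extends along (-3, 1), (-8, 1)), but P strictly increases along every unbounded feasible direction, so there is no improving ray and the minimum is attained at a vertex.

At the optimal vertex, -12s - 12t = -28 and -3s - 7t = 2.
Solving simultaneously gives s = 55/12, t = -9/4.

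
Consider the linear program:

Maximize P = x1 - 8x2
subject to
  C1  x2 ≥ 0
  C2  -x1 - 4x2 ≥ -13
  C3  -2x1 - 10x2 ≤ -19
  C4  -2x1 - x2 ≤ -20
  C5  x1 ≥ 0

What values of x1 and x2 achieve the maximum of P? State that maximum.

x1 = 13, x2 = 0, maximum P = 13

Extreme points and P = x1 - 8x2:
  (13, 0) → P = 13
  (10, 0) → P = 10
  (67/7, 6/7) → P = 19/7

At the optimal vertex, x2 = 0 and -x1 - 4x2 = -13.
Solving simultaneously gives x1 = 13, x2 = 0.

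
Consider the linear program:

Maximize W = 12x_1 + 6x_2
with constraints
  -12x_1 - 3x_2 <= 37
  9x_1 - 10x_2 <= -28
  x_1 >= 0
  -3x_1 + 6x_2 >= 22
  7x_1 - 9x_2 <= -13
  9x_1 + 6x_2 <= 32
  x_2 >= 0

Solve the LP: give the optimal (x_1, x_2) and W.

x_1 = 5/6, x_2 = 49/12, maximum W = 69/2

Feasible corners and W = 12x_1 + 6x_2:
  (0, 11/3) → W = 22
  (0, 16/3) → W = 32
  (5/6, 49/12) → W = 69/2

The binding constraints are -3x_1 + 6x_2 = 22 and 9x_1 + 6x_2 = 32.
Solving simultaneously gives x_1 = 5/6, x_2 = 49/12.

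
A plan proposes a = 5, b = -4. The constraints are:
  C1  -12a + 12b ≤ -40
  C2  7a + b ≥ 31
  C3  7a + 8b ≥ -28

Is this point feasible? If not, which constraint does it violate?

feasible

C1: -108 ≤ -40 ✓
C2: 31 ≥ 31 ✓
C3: 3 ≥ -28 ✓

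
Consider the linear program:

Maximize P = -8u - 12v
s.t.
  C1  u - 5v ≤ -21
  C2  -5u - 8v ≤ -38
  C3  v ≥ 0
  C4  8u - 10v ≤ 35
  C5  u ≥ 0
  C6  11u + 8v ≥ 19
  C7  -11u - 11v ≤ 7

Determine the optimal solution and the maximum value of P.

Vertices and P = -8u - 12v:
  (2/3, 13/3) → P = -172/3
  (77/6, 203/30) → P = -2758/15
  (0, 19/4) → P = -57
The feasible region is unbounded (it extends along (0, 1), (5, 4)), but P strictly decreases along every unbounded feasible direction, so there is no improving ray and the maximum is attained at a vertex.

The binding constraints are -5u - 8v = -38 and u = 0.
Solving simultaneously gives u = 0, v = 19/4.

u = 0, v = 19/4, maximum P = -57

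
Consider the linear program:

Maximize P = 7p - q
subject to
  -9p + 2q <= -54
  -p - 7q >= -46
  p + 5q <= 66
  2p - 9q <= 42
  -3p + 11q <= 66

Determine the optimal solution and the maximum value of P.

p = 708/23, q = 50/23, maximum P = 4906/23

Vertices and P = 7p - q:
  (94/13, 72/13) → P = 586/13
  (402/77, -270/77) → P = 3084/77
  (708/23, 50/23) → P = 4906/23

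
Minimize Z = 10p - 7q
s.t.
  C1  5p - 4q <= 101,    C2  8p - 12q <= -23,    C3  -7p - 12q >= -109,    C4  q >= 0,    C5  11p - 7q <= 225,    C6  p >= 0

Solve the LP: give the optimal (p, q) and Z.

Vertices and Z = 10p - 7q:
  (86/15, 1033/180) → Z = 3089/180
  (0, 23/12) → Z = -161/12
  (0, 109/12) → Z = -763/12

p = 0, q = 109/12, minimum Z = -763/12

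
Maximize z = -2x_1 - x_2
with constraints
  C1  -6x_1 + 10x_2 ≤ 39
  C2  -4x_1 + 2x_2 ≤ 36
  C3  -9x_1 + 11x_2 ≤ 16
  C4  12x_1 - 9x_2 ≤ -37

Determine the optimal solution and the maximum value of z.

Extreme points and z = -2x_1 - x_2:
  (-14, -10) → z = 38
  (-125/6, -71/3) → z = 196/3
  (-263/51, -47/17) → z = 667/51

x_1 = -125/6, x_2 = -71/3, maximum z = 196/3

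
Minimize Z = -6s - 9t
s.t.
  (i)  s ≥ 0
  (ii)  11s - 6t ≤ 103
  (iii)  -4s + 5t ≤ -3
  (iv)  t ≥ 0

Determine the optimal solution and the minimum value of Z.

s = 497/31, t = 379/31, minimum Z = -6393/31

Corner points and Z = -6s - 9t:
  (497/31, 379/31) → Z = -6393/31
  (103/11, 0) → Z = -618/11
  (3/4, 0) → Z = -9/2

The optimum lies where 11s - 6t = 103 and -4s + 5t = -3.
Solving simultaneously gives s = 497/31, t = 379/31.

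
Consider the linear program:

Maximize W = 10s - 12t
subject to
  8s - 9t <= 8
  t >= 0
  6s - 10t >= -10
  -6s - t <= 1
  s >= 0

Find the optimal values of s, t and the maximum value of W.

Corner points and W = 10s - 12t:
  (1, 0) → W = 10
  (85/13, 64/13) → W = 82/13
  (0, 0) → W = 0
  (0, 1) → W = -12

s = 1, t = 0, maximum W = 10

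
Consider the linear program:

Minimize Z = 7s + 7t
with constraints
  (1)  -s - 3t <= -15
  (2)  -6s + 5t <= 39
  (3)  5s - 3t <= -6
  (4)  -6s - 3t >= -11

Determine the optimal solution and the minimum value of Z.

Corner points and Z = 7s + 7t:
  (-42/23, 129/23) → Z = 609/23
  (-4/5, 79/15) → Z = 469/15
  (-31/24, 25/4) → Z = 833/24

At the optimal vertex, -s - 3t = -15 and -6s + 5t = 39.
Solving simultaneously gives s = -42/23, t = 129/23.

s = -42/23, t = 129/23, minimum Z = 609/23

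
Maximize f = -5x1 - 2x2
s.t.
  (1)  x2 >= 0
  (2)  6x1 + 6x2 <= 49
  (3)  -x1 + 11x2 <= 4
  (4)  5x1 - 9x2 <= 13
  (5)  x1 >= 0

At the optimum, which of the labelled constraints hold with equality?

Extreme points and f = -5x1 - 2x2:
  (13/5, 0) → f = -13
  (0, 0) → f = 0
  (179/46, 33/46) → f = -961/46
  (0, 4/11) → f = -8/11

The maximum is at (0, 0). Substituting into each constraint, equality holds for (1) and (5); the remaining constraints have slack.

(1) and (5)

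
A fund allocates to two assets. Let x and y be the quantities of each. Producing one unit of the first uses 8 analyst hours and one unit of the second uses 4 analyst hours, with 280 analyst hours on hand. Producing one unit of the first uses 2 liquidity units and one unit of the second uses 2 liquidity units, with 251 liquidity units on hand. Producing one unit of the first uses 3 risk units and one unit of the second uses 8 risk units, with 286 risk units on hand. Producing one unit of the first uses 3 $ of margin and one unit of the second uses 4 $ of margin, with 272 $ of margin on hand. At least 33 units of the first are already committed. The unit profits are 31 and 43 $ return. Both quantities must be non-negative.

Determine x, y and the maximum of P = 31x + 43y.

x = 33, y = 4, maximum P = 1195

Extreme points and P = 31x + 43y:
  (35, 0) → P = 1085
  (33, 0) → P = 1023
  (33, 4) → P = 1195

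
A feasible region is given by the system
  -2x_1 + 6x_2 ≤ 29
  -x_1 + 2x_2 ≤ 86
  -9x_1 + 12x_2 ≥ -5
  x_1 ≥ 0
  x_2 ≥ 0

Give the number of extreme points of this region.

4

The feasible vertices (each the meet of two boundaries and inside every other half-plane) are:
  (63/5, 271/30)
  (0, 29/6)
  (5/9, 0)
  (0, 0)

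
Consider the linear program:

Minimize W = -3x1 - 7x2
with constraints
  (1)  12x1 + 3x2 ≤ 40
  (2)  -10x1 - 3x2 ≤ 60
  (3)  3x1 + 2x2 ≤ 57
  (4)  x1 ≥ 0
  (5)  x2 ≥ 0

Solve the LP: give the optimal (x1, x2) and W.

Vertices and W = -3x1 - 7x2:
  (0, 40/3) → W = -280/3
  (10/3, 0) → W = -10
  (0, 0) → W = 0

The optimum lies where 12x1 + 3x2 = 40 and x1 = 0.
Solving simultaneously gives x1 = 0, x2 = 40/3.

x1 = 0, x2 = 40/3, minimum W = -280/3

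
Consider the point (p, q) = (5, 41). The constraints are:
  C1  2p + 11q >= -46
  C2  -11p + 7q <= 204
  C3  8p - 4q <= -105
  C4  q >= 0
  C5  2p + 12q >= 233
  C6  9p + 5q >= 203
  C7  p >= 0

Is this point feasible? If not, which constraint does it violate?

not feasible — violates C2

Constraint C2: -11p + 7q = 232, which is not ≤ 204. All other constraints are satisfied.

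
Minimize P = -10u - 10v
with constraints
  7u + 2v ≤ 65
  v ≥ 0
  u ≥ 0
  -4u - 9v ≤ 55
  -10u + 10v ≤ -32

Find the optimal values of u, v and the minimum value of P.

u = 119/15, v = 71/15, minimum P = -380/3

Feasible corners and P = -10u - 10v:
  (65/7, 0) → P = -650/7
  (119/15, 71/15) → P = -380/3
  (16/5, 0) → P = -32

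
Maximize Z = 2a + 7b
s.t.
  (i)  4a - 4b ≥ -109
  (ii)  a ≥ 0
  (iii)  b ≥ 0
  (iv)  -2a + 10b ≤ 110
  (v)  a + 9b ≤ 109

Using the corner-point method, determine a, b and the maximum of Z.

Extreme points and Z = 2a + 7b:
  (0, 0) → Z = 0
  (0, 11) → Z = 77
  (109, 0) → Z = 218
  (25/7, 82/7) → Z = 624/7

At the optimal vertex, b = 0 and a + 9b = 109.
Solving simultaneously gives a = 109, b = 0.

a = 109, b = 0, maximum Z = 218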